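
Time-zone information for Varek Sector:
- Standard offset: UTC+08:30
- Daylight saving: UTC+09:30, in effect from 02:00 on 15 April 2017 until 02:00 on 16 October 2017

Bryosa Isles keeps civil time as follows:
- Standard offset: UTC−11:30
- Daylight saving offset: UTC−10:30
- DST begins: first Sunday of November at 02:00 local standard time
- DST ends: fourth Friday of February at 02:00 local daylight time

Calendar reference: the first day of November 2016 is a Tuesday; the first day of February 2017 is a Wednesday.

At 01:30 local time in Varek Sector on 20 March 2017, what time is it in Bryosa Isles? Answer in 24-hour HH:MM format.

20 March 2017 does not fall between 15 April and 16 October, so daylight saving is not in effect and Varek Sector is at UTC+08:30.
01:30 Varek Sector − 8h30m = 17:00 UTC (rolling into the previous day, 19 March 2017).
1 November 2016 is a Tuesday, so the first Sunday is November 6.
1 February 2017 is a Wednesday, so the first Friday is February 3 and the fourth is February 24.
At the standard offset (UTC−11:30), 17:00 UTC − 11h30m = 05:30 Bryosa Isles standard time.
The standard-time date in Bryosa Isles, 19 March 2017, is outside the daylight-saving period (6 November 2016 – 24 February 2017), so Bryosa Isles is on standard time, UTC−11:30.
17:00 UTC − 11h30m = 05:30 Bryosa Isles.

05:30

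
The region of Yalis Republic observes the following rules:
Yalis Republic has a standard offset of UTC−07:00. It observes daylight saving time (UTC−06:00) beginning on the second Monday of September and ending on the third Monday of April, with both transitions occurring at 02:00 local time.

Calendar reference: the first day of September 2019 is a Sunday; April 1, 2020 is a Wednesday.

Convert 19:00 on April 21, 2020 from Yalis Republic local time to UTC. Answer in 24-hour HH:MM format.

1 September 2019 is a Sunday, so the first Monday is September 2 and the second is September 9.
1 April 2020 is a Wednesday, so the first Monday is April 6 and the third is April 20.
April 21, 2020 does not fall between 9 September 2019 and 20 April 2020, so daylight saving is not in effect and Yalis Republic is at UTC−07:00.
19:00 local + 7h = 02:00 UTC (rolling into the next day, 22 April 2020).

02:00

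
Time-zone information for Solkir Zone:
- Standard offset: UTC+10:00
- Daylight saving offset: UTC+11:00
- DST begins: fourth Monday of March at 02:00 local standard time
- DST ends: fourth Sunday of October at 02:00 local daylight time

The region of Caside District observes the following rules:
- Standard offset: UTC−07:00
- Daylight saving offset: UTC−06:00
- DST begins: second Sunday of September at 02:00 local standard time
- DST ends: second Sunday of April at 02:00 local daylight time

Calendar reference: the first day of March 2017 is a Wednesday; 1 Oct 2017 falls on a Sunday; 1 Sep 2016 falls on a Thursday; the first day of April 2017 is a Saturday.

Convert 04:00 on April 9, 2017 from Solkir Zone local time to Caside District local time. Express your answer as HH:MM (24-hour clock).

11:00

1 March 2017 is a Wednesday, so the first Monday is March 6 and the fourth is March 27.
1 October 2017 is a Sunday, so the first Sunday is October 1 and the fourth is October 22.
Daylight saving runs 27 March – 22 October; April 9, 2017 is inside that window, so Solkir Zone is at UTC+11:00.
04:00 Solkir Zone − 11h = 17:00 UTC (rolling into the previous day, 8 April 2017).
1 September 2016 is a Thursday, so the first Sunday is September 4 and the second is September 11.
1 April 2017 is a Saturday, so the first Sunday is April 2 and the second is April 9.
At the standard offset (UTC−07:00), 17:00 UTC − 7h = 10:00 Caside District standard time.
Daylight saving runs 11 September 2016 – 9 April 2017; the standard-time date in Caside District, April 8, 2017, is inside that window, so Caside District is at UTC−06:00.
17:00 UTC − 6h = 11:00 Caside District.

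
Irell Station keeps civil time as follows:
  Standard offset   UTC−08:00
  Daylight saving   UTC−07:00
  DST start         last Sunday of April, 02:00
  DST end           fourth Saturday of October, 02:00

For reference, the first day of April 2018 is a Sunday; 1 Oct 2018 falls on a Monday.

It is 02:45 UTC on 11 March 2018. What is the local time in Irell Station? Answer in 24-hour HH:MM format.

1 April 2018 is a Sunday, so Sundays fall on 1, 8, 15, 22, 29; the last is April 29.
1 October 2018 is a Monday, so the first Saturday is October 6 and the fourth is October 27.
At the standard offset (UTC−08:00), 02:45 UTC − 8h = 18:45 Irell Station standard time (rolling into the previous day, 10 March 2018).
The standard-time date in Irell Station, 10 March 2018, is outside the daylight-saving period (29 April – 27 October), so Irell Station is on standard time, UTC−08:00.
02:45 UTC − 8h = 18:45 local (rolling into the previous day, 10 March 2018).

18:45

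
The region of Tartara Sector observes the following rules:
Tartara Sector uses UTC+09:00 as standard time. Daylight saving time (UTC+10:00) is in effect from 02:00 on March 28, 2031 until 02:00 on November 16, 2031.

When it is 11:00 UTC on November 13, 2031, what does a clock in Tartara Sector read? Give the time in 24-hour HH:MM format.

21:00

At the standard offset (UTC+09:00), 11:00 UTC + 9h = 20:00 Tartara Sector standard time.
Daylight saving runs 28 March – 16 November; the standard-time date in Tartara Sector, November 13, 2031, is inside that window, so Tartara Sector is at UTC+10:00.
11:00 UTC + 10h = 21:00 local.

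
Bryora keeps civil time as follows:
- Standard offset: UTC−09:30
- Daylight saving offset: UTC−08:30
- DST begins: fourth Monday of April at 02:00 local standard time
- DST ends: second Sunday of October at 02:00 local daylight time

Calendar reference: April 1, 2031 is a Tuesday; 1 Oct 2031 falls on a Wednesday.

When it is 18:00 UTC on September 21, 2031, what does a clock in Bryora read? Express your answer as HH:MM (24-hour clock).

09:30

1 April 2031 is a Tuesday, so the first Monday is April 7 and the fourth is April 28.
1 October 2031 is a Wednesday, so the first Sunday is October 5 and the second is October 12.
At the standard offset (UTC−09:30), 18:00 UTC − 9h30m = 08:30 Bryora standard time.
The standard-time date in Bryora, September 21, 2031, falls between 28 April and 12 October, so daylight saving is in effect and Bryora is at UTC−08:30.
18:00 UTC − 8h30m = 09:30 local.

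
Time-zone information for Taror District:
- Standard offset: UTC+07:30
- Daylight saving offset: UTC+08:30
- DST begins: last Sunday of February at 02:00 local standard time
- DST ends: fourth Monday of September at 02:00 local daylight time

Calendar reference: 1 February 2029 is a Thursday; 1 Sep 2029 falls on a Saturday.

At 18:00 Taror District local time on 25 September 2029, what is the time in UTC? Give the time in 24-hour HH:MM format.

10:30

1 February 2029 is a Thursday, so Sundays fall on 4, 11, 18, 25; the last is February 25.
1 September 2029 is a Saturday, so the first Monday is September 3 and the fourth is September 24.
25 September 2029 does not fall between 25 February and 24 September, so daylight saving is not in effect and Taror District is at UTC+07:30.
18:00 local − 7h30m = 10:30 UTC.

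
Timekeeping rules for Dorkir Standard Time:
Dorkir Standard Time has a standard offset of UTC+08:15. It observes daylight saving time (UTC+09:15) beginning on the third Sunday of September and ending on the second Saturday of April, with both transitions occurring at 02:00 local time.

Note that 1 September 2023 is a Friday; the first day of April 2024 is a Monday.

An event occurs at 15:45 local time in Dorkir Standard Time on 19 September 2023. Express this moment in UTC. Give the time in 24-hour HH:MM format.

1 September 2023 is a Friday, so the first Sunday is September 3 and the third is September 17.
1 April 2024 is a Monday, so the first Saturday is April 6 and the second is April 13.
Daylight saving runs 17 September 2023 – 13 April 2024; 19 September 2023 is inside that window, so Dorkir Standard Time is at UTC+09:15.
15:45 local − 9h15m = 06:30 UTC.

06:30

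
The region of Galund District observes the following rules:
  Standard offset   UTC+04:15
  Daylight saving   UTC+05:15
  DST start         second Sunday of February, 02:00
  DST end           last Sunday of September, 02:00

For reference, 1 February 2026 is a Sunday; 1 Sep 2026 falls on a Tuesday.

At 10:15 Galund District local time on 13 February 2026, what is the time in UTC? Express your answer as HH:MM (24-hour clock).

05:00

1 February 2026 is a Sunday, so the first Sunday is February 1 and the second is February 8.
1 September 2026 is a Tuesday, so Sundays fall on 6, 13, 20, 27; the last is September 27.
Daylight saving runs 8 February – 27 September; 13 February 2026 is inside that window, so Galund District is at UTC+05:15.
10:15 local − 5h15m = 05:00 UTC.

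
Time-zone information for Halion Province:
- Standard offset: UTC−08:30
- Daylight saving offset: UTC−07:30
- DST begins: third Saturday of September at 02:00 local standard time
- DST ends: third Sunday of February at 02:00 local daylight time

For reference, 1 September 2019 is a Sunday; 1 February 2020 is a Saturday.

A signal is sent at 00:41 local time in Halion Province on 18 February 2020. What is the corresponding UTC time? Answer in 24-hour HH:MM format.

1 September 2019 is a Sunday, so the first Saturday is September 7 and the third is September 21.
1 February 2020 is a Saturday, so the first Sunday is February 2 and the third is February 16.
18 February 2020 does not fall between 21 September 2019 and 16 February 2020, so daylight saving is not in effect and Halion Province is at UTC−08:30.
00:41 local + 8h30m = 09:11 UTC.

09:11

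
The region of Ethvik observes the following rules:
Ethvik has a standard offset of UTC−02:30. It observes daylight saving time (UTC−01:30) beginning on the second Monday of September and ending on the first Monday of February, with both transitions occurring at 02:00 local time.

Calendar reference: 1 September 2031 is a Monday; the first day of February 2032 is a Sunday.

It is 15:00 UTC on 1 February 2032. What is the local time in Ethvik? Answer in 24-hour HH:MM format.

13:30

1 September 2031 is a Monday, so the first Monday is September 1 and the second is September 8.
1 February 2032 is a Sunday, so the first Monday is February 2.
At the standard offset (UTC−02:30), 15:00 UTC − 2h30m = 12:30 Ethvik standard time.
The standard-time date in Ethvik, 1 February 2032, falls between 8 September 2031 and 2 February 2032, so daylight saving is in effect and Ethvik is at UTC−01:30.
15:00 UTC − 1h30m = 13:30 local.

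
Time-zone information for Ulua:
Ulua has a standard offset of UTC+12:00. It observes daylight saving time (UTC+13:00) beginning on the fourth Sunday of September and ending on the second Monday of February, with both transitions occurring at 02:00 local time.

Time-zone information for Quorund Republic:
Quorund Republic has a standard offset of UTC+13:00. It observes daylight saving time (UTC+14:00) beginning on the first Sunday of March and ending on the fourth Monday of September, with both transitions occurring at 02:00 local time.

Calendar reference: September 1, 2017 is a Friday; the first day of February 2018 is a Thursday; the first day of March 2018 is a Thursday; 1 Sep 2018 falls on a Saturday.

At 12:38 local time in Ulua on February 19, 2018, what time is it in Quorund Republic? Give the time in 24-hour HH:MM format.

13:38

1 September 2017 is a Friday, so the first Sunday is September 3 and the fourth is September 24.
1 February 2018 is a Thursday, so the first Monday is February 5 and the second is February 12.
February 19, 2018 is outside the daylight-saving period (24 September 2017 – 12 February 2018), so Ulua is on standard time, UTC+12:00.
12:38 Ulua − 12h = 00:38 UTC.
1 March 2018 is a Thursday, so the first Sunday is March 4.
1 September 2018 is a Saturday, so the first Monday is September 3 and the fourth is September 24.
At the standard offset (UTC+13:00), 00:38 UTC + 13h = 13:38 Quorund Republic standard time.
The standard-time date in Quorund Republic, February 19, 2018, does not fall between 4 March and 24 September, so daylight saving is not in effect and Quorund Republic is at UTC+13:00.
00:38 UTC + 13h = 13:38 Quorund Republic.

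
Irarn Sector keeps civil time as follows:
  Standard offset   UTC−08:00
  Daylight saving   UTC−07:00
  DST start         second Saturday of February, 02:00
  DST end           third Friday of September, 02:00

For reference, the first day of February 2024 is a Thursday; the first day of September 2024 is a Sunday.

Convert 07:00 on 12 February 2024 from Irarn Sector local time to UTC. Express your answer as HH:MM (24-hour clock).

1 February 2024 is a Thursday, so the first Saturday is February 3 and the second is February 10.
1 September 2024 is a Sunday, so the first Friday is September 6 and the third is September 20.
Daylight saving runs 10 February – 20 September; 12 February 2024 is inside that window, so Irarn Sector is at UTC−07:00.
07:00 local + 7h = 14:00 UTC.

14:00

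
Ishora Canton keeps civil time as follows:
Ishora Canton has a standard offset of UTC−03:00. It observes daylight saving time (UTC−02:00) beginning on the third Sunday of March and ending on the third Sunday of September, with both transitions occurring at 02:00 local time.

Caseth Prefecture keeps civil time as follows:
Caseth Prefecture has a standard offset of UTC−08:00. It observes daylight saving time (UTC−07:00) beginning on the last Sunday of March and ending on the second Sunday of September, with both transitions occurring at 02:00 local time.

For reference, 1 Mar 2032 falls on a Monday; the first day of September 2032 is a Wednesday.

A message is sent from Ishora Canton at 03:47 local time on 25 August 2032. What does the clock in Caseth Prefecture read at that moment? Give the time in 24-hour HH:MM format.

1 March 2032 is a Monday, so the first Sunday is March 7 and the third is March 21.
1 September 2032 is a Wednesday, so the first Sunday is September 5 and the third is September 19.
25 August 2032 lies within the daylight-saving period (21 March – 19 September), so Ishora Canton is on daylight time, UTC−02:00.
03:47 Ishora Canton + 2h = 05:47 UTC.
1 March 2032 is a Monday, so Sundays fall on 7, 14, 21, 28; the last is March 28.
1 September 2032 is a Wednesday, so the first Sunday is September 5 and the second is September 12.
At the standard offset (UTC−08:00), 05:47 UTC − 8h = 21:47 Caseth Prefecture standard time (rolling into the previous day, 24 August 2032).
Daylight saving runs 28 March – 12 September; the standard-time date in Caseth Prefecture, 24 August 2032, is inside that window, so Caseth Prefecture is at UTC−07:00.
05:47 UTC − 7h = 22:47 Caseth Prefecture (rolling into the previous day, 24 August 2032).

22:47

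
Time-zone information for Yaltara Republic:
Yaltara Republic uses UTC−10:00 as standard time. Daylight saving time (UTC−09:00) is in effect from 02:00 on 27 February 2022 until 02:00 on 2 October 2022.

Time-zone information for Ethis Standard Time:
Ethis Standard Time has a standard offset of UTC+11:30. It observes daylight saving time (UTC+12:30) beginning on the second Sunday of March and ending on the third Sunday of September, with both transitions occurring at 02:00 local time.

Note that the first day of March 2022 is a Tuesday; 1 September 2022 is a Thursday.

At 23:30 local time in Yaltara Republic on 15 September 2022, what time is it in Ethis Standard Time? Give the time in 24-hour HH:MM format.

15 September 2022 lies within the daylight-saving period (27 February – 2 October), so Yaltara Republic is on daylight time, UTC−09:00.
23:30 Yaltara Republic + 9h = 08:30 UTC (rolling into the next day, 16 September 2022).
1 March 2022 is a Tuesday, so the first Sunday is March 6 and the second is March 13.
1 September 2022 is a Thursday, so the first Sunday is September 4 and the third is September 18.
At the standard offset (UTC+11:30), 08:30 UTC + 11h30m = 20:00 Ethis Standard Time standard time.
Daylight saving runs 13 March – 18 September; the standard-time date in Ethis Standard Time, 16 September 2022, is inside that window, so Ethis Standard Time is at UTC+12:30.
08:30 UTC + 12h30m = 21:00 Ethis Standard Time.

21:00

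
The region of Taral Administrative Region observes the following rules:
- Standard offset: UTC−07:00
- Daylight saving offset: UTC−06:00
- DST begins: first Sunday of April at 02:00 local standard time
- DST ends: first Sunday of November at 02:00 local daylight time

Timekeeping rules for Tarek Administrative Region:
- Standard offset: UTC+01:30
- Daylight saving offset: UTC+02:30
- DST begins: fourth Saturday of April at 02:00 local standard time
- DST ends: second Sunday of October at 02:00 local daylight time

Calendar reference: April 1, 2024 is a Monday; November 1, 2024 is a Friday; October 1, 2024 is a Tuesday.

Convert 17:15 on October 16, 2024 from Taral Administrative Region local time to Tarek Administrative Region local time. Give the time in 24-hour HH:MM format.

1 April 2024 is a Monday, so the first Sunday is April 7.
1 November 2024 is a Friday, so the first Sunday is November 3.
Daylight saving runs 7 April – 3 November; October 16, 2024 is inside that window, so Taral Administrative Region is at UTC−06:00.
17:15 Taral Administrative Region + 6h = 23:15 UTC.
1 April 2024 is a Monday, so the first Saturday is April 6 and the fourth is April 27.
1 October 2024 is a Tuesday, so the first Sunday is October 6 and the second is October 13.
At the standard offset (UTC+01:30), 23:15 UTC + 1h30m = 00:45 Tarek Administrative Region standard time (rolling into the next day, 17 October 2024).
Daylight saving runs 27 April – 13 October; the standard-time date in Tarek Administrative Region, October 17, 2024, is outside that window, so Tarek Administrative Region is on standard time at UTC+01:30.
23:15 UTC + 1h30m = 00:45 Tarek Administrative Region (rolling into the next day, 17 October 2024).

00:45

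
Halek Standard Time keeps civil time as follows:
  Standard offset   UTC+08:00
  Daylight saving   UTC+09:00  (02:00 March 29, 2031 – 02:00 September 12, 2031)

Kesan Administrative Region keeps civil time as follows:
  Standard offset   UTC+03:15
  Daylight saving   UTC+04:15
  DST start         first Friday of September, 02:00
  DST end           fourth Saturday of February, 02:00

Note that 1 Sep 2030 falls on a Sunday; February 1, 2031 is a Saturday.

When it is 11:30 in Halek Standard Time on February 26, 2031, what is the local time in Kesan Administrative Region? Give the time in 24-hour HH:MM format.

February 26, 2031 is outside the daylight-saving period (29 March – 12 September), so Halek Standard Time is on standard time, UTC+08:00.
11:30 Halek Standard Time − 8h = 03:30 UTC.
1 September 2030 is a Sunday, so the first Friday is September 6.
1 February 2031 is a Saturday, so the first Saturday is February 1 and the fourth is February 22.
At the standard offset (UTC+03:15), 03:30 UTC + 3h15m = 06:45 Kesan Administrative Region standard time.
The standard-time date in Kesan Administrative Region, February 26, 2031, is outside the daylight-saving period (6 September 2030 – 22 February 2031), so Kesan Administrative Region is on standard time, UTC+03:15.
03:30 UTC + 3h15m = 06:45 Kesan Administrative Region.

06:45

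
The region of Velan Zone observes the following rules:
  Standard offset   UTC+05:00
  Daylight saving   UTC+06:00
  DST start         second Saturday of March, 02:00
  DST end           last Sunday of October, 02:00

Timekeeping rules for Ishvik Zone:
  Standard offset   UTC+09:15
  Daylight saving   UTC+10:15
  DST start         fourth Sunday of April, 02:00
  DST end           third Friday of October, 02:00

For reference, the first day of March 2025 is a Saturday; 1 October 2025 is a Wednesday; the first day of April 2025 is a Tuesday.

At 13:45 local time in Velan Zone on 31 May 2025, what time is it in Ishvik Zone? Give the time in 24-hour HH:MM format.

18:00

1 March 2025 is a Saturday, so the first Saturday is March 1 and the second is March 8.
1 October 2025 is a Wednesday, so Sundays fall on 5, 12, 19, 26; the last is October 26.
31 May 2025 lies within the daylight-saving period (8 March – 26 October), so Velan Zone is on daylight time, UTC+06:00.
13:45 Velan Zone − 6h = 07:45 UTC.
1 April 2025 is a Tuesday, so the first Sunday is April 6 and the fourth is April 27.
1 October 2025 is a Wednesday, so the first Friday is October 3 and the third is October 17.
At the standard offset (UTC+09:15), 07:45 UTC + 9h15m = 17:00 Ishvik Zone standard time.
Daylight saving runs 27 April – 17 October; the standard-time date in Ishvik Zone, 31 May 2025, is inside that window, so Ishvik Zone is at UTC+10:15.
07:45 UTC + 10h15m = 18:00 Ishvik Zone.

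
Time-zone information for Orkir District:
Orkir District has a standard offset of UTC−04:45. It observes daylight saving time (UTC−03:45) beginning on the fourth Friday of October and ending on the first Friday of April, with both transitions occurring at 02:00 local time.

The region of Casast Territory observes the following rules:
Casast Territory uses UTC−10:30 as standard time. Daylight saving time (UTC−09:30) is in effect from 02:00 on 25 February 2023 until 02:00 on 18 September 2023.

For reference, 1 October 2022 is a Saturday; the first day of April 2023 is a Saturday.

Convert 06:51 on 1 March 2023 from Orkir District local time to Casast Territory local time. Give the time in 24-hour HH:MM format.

1 October 2022 is a Saturday, so the first Friday is October 7 and the fourth is October 28.
1 April 2023 is a Saturday, so the first Friday is April 7.
Daylight saving runs 28 October 2022 – 7 April 2023; 1 March 2023 is inside that window, so Orkir District is at UTC−03:45.
06:51 Orkir District + 3h45m = 10:36 UTC.
At the standard offset (UTC−10:30), 10:36 UTC − 10h30m = 00:06 Casast Territory standard time.
The standard-time date in Casast Territory, 1 March 2023, falls between 25 February and 18 September, so daylight saving is in effect and Casast Territory is at UTC−09:30.
10:36 UTC − 9h30m = 01:06 Casast Territory.

01:06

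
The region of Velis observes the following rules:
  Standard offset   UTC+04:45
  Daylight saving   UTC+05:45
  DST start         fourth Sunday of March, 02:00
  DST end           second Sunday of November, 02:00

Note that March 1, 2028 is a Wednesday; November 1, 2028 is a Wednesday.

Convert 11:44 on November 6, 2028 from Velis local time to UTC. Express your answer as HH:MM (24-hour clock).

1 March 2028 is a Wednesday, so the first Sunday is March 5 and the fourth is March 26.
1 November 2028 is a Wednesday, so the first Sunday is November 5 and the second is November 12.
Daylight saving runs 26 March – 12 November; November 6, 2028 is inside that window, so Velis is at UTC+05:45.
11:44 local − 5h45m = 05:59 UTC.

05:59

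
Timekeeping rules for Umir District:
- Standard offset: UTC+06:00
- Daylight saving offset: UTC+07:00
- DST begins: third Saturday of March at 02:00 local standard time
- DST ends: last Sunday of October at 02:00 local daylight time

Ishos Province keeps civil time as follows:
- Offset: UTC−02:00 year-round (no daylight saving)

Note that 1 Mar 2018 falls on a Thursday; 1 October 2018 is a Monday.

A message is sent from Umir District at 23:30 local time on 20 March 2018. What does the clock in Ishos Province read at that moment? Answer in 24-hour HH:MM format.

1 March 2018 is a Thursday, so the first Saturday is March 3 and the third is March 17.
1 October 2018 is a Monday, so Sundays fall on 7, 14, 21, 28; the last is October 28.
20 March 2018 falls between 17 March and 28 October, so daylight saving is in effect and Umir District is at UTC+07:00.
23:30 Umir District − 7h = 16:30 UTC.
Ishos Province has no daylight saving, so its offset is UTC−02:00 year-round.
16:30 UTC − 2h = 14:30 Ishos Province.

14:30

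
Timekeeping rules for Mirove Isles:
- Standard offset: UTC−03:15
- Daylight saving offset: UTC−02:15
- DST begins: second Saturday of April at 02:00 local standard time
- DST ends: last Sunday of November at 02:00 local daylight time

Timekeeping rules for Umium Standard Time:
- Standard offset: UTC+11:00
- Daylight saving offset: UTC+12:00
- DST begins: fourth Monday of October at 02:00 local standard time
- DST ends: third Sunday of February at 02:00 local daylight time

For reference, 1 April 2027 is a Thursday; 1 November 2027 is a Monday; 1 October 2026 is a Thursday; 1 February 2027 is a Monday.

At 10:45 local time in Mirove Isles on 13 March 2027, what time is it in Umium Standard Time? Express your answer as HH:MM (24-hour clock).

1 April 2027 is a Thursday, so the first Saturday is April 3 and the second is April 10.
1 November 2027 is a Monday, so Sundays fall on 7, 14, 21, 28; the last is November 28.
Daylight saving runs 10 April – 28 November; 13 March 2027 is outside that window, so Mirove Isles is on standard time at UTC−03:15.
10:45 Mirove Isles + 3h15m = 14:00 UTC.
1 October 2026 is a Thursday, so the first Monday is October 5 and the fourth is October 26.
1 February 2027 is a Monday, so the first Sunday is February 7 and the third is February 21.
At the standard offset (UTC+11:00), 14:00 UTC + 11h = 01:00 Umium Standard Time standard time (rolling into the next day, 14 March 2027).
The standard-time date in Umium Standard Time, 14 March 2027, does not fall between 26 October 2026 and 21 February 2027, so daylight saving is not in effect and Umium Standard Time is at UTC+11:00.
14:00 UTC + 11h = 01:00 Umium Standard Time (rolling into the next day, 14 March 2027).

01:00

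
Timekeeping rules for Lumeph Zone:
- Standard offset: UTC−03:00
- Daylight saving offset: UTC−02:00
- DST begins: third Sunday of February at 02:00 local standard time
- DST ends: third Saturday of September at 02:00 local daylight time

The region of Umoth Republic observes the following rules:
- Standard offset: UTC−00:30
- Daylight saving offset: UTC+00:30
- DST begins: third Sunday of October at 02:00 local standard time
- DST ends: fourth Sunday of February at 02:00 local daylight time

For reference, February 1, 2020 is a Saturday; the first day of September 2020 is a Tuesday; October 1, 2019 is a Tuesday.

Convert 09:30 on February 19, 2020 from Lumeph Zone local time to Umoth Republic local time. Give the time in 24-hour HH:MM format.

1 February 2020 is a Saturday, so the first Sunday is February 2 and the third is February 16.
1 September 2020 is a Tuesday, so the first Saturday is September 5 and the third is September 19.
Daylight saving runs 16 February – 19 September; February 19, 2020 is inside that window, so Lumeph Zone is at UTC−02:00.
09:30 Lumeph Zone + 2h = 11:30 UTC.
1 October 2019 is a Tuesday, so the first Sunday is October 6 and the third is October 20.
1 February 2020 is a Saturday, so the first Sunday is February 2 and the fourth is February 23.
At the standard offset (UTC−00:30), 11:30 UTC − 0h30m = 11:00 Umoth Republic standard time.
The standard-time date in Umoth Republic, February 19, 2020, lies within the daylight-saving period (20 October 2019 – 23 February 2020), so Umoth Republic is on daylight time, UTC+00:30.
11:30 UTC + 0h30m = 12:00 Umoth Republic.

12:00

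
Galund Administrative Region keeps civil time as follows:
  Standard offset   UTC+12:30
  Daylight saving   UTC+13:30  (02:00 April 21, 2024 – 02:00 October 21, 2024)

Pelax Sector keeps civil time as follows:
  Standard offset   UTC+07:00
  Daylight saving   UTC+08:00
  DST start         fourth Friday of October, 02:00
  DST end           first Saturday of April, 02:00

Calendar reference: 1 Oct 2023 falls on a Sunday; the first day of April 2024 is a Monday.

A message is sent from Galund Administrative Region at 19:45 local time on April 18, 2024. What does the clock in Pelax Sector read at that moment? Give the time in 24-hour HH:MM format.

April 18, 2024 is outside the daylight-saving period (21 April – 21 October), so Galund Administrative Region is on standard time, UTC+12:30.
19:45 Galund Administrative Region − 12h30m = 07:15 UTC.
1 October 2023 is a Sunday, so the first Friday is October 6 and the fourth is October 27.
1 April 2024 is a Monday, so the first Saturday is April 6.
At the standard offset (UTC+07:00), 07:15 UTC + 7h = 14:15 Pelax Sector standard time.
Daylight saving runs 27 October 2023 – 6 April 2024; the standard-time date in Pelax Sector, April 18, 2024, is outside that window, so Pelax Sector is on standard time at UTC+07:00.
07:15 UTC + 7h = 14:15 Pelax Sector.

14:15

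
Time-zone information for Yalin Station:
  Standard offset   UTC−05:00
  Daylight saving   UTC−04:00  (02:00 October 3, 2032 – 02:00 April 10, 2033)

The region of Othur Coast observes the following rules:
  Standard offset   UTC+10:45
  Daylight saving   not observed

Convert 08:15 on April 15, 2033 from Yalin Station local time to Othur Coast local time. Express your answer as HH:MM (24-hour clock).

00:00

April 15, 2033 does not fall between 3 October 2032 and 10 April 2033, so daylight saving is not in effect and Yalin Station is at UTC−05:00.
08:15 Yalin Station + 5h = 13:15 UTC.
Othur Coast stays on UTC+10:45 all year.
13:15 UTC + 10h45m = 00:00 Othur Coast (rolling into the next day, 16 April 2033).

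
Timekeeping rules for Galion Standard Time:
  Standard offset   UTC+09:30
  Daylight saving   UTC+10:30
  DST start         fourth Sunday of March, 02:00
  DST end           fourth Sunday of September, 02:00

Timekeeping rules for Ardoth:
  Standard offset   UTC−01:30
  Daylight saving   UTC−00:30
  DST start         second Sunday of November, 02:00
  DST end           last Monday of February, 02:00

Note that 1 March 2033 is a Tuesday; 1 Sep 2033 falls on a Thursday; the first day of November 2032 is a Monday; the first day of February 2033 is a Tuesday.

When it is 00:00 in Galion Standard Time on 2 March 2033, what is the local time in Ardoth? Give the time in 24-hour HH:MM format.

1 March 2033 is a Tuesday, so the first Sunday is March 6 and the fourth is March 27.
1 September 2033 is a Thursday, so the first Sunday is September 4 and the fourth is September 25.
2 March 2033 is outside the daylight-saving period (27 March – 25 September), so Galion Standard Time is on standard time, UTC+09:30.
00:00 Galion Standard Time − 9h30m = 14:30 UTC (rolling into the previous day, 1 March 2033).
1 November 2032 is a Monday, so the first Sunday is November 7 and the second is November 14.
1 February 2033 is a Tuesday, so Mondays fall on 7, 14, 21, 28; the last is February 28.
At the standard offset (UTC−01:30), 14:30 UTC − 1h30m = 13:00 Ardoth standard time.
The standard-time date in Ardoth, 1 March 2033, is outside the daylight-saving period (14 November 2032 – 28 February 2033), so Ardoth is on standard time, UTC−01:30.
14:30 UTC − 1h30m = 13:00 Ardoth.

13:00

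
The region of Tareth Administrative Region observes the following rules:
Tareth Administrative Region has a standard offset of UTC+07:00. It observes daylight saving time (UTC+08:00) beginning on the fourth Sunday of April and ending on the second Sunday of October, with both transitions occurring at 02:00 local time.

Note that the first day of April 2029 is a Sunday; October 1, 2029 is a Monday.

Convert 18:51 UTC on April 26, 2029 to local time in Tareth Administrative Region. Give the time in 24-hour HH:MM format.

02:51

1 April 2029 is a Sunday, so the first Sunday is April 1 and the fourth is April 22.
1 October 2029 is a Monday, so the first Sunday is October 7 and the second is October 14.
At the standard offset (UTC+07:00), 18:51 UTC + 7h = 01:51 Tareth Administrative Region standard time (rolling into the next day, 27 April 2029).
The standard-time date in Tareth Administrative Region, April 27, 2029, falls between 22 April and 14 October, so daylight saving is in effect and Tareth Administrative Region is at UTC+08:00.
18:51 UTC + 8h = 02:51 local (rolling into the next day, 27 April 2029).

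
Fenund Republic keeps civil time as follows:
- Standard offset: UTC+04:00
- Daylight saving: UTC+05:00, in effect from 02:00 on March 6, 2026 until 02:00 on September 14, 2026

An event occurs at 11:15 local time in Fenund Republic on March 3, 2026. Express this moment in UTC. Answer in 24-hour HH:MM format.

Daylight saving runs 6 March – 14 September; March 3, 2026 is outside that window, so Fenund Republic is on standard time at UTC+04:00.
11:15 local − 4h = 07:15 UTC.

07:15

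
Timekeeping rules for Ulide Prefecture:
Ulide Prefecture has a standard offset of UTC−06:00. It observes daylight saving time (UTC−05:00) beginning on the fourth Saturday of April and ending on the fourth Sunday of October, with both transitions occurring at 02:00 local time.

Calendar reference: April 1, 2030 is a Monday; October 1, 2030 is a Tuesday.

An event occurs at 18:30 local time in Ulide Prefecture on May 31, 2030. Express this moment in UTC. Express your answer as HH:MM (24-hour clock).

1 April 2030 is a Monday, so the first Saturday is April 6 and the fourth is April 27.
1 October 2030 is a Tuesday, so the first Sunday is October 6 and the fourth is October 27.
May 31, 2030 lies within the daylight-saving period (27 April – 27 October), so Ulide Prefecture is on daylight time, UTC−05:00.
18:30 local + 5h = 23:30 UTC.

23:30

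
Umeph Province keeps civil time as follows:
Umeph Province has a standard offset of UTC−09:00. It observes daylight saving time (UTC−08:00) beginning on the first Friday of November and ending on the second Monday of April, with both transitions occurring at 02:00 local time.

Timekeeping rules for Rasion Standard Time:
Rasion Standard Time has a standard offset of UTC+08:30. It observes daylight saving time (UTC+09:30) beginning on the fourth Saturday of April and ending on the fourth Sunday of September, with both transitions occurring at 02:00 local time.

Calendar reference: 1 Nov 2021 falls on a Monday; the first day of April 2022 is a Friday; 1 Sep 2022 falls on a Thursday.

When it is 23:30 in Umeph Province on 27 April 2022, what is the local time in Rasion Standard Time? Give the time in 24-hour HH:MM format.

18:00

1 November 2021 is a Monday, so the first Friday is November 5.
1 April 2022 is a Friday, so the first Monday is April 4 and the second is April 11.
27 April 2022 does not fall between 5 November 2021 and 11 April 2022, so daylight saving is not in effect and Umeph Province is at UTC−09:00.
23:30 Umeph Province + 9h = 08:30 UTC (rolling into the next day, 28 April 2022).
1 April 2022 is a Friday, so the first Saturday is April 2 and the fourth is April 23.
1 September 2022 is a Thursday, so the first Sunday is September 4 and the fourth is September 25.
At the standard offset (UTC+08:30), 08:30 UTC + 8h30m = 17:00 Rasion Standard Time standard time.
The standard-time date in Rasion Standard Time, 28 April 2022, lies within the daylight-saving period (23 April – 25 September), so Rasion Standard Time is on daylight time, UTC+09:30.
08:30 UTC + 9h30m = 18:00 Rasion Standard Time.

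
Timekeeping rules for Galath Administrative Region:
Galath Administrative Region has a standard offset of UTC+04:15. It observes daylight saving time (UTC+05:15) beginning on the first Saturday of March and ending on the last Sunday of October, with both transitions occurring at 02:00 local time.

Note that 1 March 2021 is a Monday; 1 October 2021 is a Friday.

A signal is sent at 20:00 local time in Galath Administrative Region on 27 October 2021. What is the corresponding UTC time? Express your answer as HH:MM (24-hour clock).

1 March 2021 is a Monday, so the first Saturday is March 6.
1 October 2021 is a Friday, so Sundays fall on 3, 10, 17, 24, 31; the last is October 31.
27 October 2021 falls between 6 March and 31 October, so daylight saving is in effect and Galath Administrative Region is at UTC+05:15.
20:00 local − 5h15m = 14:45 UTC.

14:45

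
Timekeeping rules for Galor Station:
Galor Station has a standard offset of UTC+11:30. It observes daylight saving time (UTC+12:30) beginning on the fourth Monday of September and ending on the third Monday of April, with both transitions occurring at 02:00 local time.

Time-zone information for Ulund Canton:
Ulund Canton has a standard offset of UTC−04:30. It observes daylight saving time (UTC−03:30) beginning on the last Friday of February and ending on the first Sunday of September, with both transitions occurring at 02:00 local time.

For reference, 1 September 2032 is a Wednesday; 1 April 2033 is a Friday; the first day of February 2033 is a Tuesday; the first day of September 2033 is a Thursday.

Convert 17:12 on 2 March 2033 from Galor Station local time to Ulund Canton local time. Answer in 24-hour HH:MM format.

01:12

1 September 2032 is a Wednesday, so the first Monday is September 6 and the fourth is September 27.
1 April 2033 is a Friday, so the first Monday is April 4 and the third is April 18.
Daylight saving runs 27 September 2032 – 18 April 2033; 2 March 2033 is inside that window, so Galor Station is at UTC+12:30.
17:12 Galor Station − 12h30m = 04:42 UTC.
1 February 2033 is a Tuesday, so Fridays fall on 4, 11, 18, 25; the last is February 25.
1 September 2033 is a Thursday, so the first Sunday is September 4.
At the standard offset (UTC−04:30), 04:42 UTC − 4h30m = 00:12 Ulund Canton standard time.
The standard-time date in Ulund Canton, 2 March 2033, lies within the daylight-saving period (25 February – 4 September), so Ulund Canton is on daylight time, UTC−03:30.
04:42 UTC − 3h30m = 01:12 Ulund Canton.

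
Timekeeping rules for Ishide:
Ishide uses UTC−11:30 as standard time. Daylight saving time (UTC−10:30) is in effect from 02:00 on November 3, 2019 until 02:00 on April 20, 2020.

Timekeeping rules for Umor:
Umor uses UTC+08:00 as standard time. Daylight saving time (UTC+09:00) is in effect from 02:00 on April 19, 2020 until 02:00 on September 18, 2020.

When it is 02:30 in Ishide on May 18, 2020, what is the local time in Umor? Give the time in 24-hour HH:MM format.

May 18, 2020 is outside the daylight-saving period (3 November 2019 – 20 April 2020), so Ishide is on standard time, UTC−11:30.
02:30 Ishide + 11h30m = 14:00 UTC.
At the standard offset (UTC+08:00), 14:00 UTC + 8h = 22:00 Umor standard time.
The standard-time date in Umor, May 18, 2020, lies within the daylight-saving period (19 April – 18 September), so Umor is on daylight time, UTC+09:00.
14:00 UTC + 9h = 23:00 Umor.

23:00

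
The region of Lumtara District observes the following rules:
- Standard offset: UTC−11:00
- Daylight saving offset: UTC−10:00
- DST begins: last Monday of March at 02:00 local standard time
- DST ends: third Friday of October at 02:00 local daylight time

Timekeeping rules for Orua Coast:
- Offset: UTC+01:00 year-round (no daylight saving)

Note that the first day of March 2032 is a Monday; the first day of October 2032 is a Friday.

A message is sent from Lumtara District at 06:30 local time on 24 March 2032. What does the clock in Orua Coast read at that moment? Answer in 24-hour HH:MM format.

1 March 2032 is a Monday, so Mondays fall on 1, 8, 15, 22, 29; the last is March 29.
1 October 2032 is a Friday, so the first Friday is October 1 and the third is October 15.
24 March 2032 does not fall between 29 March and 15 October, so daylight saving is not in effect and Lumtara District is at UTC−11:00.
06:30 Lumtara District + 11h = 17:30 UTC.
Orua Coast stays on UTC+01:00 all year.
17:30 UTC + 1h = 18:30 Orua Coast.

18:30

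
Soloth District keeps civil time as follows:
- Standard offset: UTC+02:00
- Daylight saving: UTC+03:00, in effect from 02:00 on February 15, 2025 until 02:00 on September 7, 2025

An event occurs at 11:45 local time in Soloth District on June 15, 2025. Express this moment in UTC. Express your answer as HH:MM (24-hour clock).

08:45

Daylight saving runs 15 February – 7 September; June 15, 2025 is inside that window, so Soloth District is at UTC+03:00.
11:45 local − 3h = 08:45 UTC.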